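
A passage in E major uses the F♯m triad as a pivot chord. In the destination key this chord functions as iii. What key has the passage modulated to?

The numeral iii denotes a minor triad on scale degree 3. With F♯ on degree 3, the tonic of the new key is D.
Degree 3 carries a minor triad in major keys, so the destination is D major.
Check: the diatonic triads of D major are D (I), Em (ii), F♯m (iii), G (IV), A (V), Bm (vi), C♯dim (vii°) — F♯m is indeed iii.

D major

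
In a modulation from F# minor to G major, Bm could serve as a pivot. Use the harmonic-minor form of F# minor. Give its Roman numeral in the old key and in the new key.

iv in F# minor; iii in G major

The scale of F# minor (harmonic minor) is F# G# A B C# D E#; B is degree 4, and the triad built there (B-D-F#) is minor, so it is iv.
The scale of G major is G A B C D E F#; B is degree 3, and the triad built there (B-D-F#) is minor, so it is iii.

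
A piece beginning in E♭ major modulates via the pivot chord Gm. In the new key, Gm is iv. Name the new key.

The numeral iv denotes a minor triad on scale degree 4. With G on degree 4, the tonic of the new key is D.
Degree 4 carries a minor triad in minor keys, so the destination is D minor.
Check: the diatonic triads of D minor (natural minor) are Dm (i), Edim (ii°), F (III), Gm (iv), Am (v), B♭ (VI), C (VII) — Gm is indeed iv.

D minor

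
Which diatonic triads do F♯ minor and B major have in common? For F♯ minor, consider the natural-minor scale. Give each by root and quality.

C♯m, E

Triads in F♯ minor (natural minor): F♯m (i), G♯dim (ii°), A (III), Bm (iv), C♯m (v), D (VI), E (VII).
Triads in B major: B (I), C♯m (ii), D♯m (iii), E (IV), F♯ (V), G♯m (vi), A♯dim (vii°).
Shared triads with their functions: C♯m (v in F♯ minor, ii in B major); E (VII in F♯ minor, IV in B major).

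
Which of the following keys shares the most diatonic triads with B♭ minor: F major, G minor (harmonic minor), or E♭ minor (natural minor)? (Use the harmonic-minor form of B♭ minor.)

E♭ minor

Triads of B♭ minor (harmonic minor): B♭ minor (i), C diminished (ii°), D♭ augmented (III+), E♭ minor (iv), F major (V), G♭ major (VI), A diminished (vii°).
F major shares 1: F.
G minor (harmonic minor) shares 1: Adim.
E♭ minor (natural minor) shares 3: B♭m, E♭m, G♭.
The most common triads (3) are shared with E♭ minor.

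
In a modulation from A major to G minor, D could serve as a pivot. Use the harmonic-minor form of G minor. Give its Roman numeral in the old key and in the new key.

The scale of A major is A B C♯ D E F♯ G♯; D is degree 4, and the triad built there (D-F♯-A) is major, so it is IV.
The scale of G minor (harmonic minor) is G A B♭ C D E♭ F♯; D is degree 5, and the triad built there (D-F♯-A) is major, so it is V.

IV in A major; V in G minor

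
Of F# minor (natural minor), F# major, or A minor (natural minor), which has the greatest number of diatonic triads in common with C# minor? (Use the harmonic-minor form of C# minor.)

F# minor

Triads of C# minor (harmonic minor): C#m (i), D#dim (ii°), Eaug (III+), F#m (iv), G# (V), A (VI), B#dim (vii°).
F# minor (natural minor) shares 3: C#m, F#m, A.
F# major shares 0: none.
A minor (natural minor) shares 0: none.
The most common triads (3) are shared with F# minor.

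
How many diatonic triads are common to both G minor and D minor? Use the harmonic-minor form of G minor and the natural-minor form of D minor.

1

Diatonic triads of G minor (harmonic minor): Gm (i), Adim (ii°), Bbaug (III+), Cm (iv), D (V), Eb (VI), F#dim (vii°).
Diatonic triads of D minor (natural minor): Dm (i), Edim (ii°), F (III), Gm (iv), Am (v), Bb (VI), C (VII).
Matching root and quality in both lists: Gm.
That gives 1 common triad.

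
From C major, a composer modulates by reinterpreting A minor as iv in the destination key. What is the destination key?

E minor

The numeral iv denotes a minor triad on scale degree 4. With A on degree 4, the tonic of the new key is E.
Degree 4 carries a minor triad in minor keys, so the destination is E minor.
Check: the diatonic triads of E minor (natural minor) are Em (i), F#dim (ii°), G (III), Am (iv), Bm (v), C (VI), D (VII) — A minor is indeed iv.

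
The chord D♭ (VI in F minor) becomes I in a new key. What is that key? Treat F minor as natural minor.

The numeral I denotes a major triad on scale degree 1. With D♭ on degree 1, the tonic of the new key is D♭.
Degree 1 carries a major triad in major keys, so the destination is D♭ major.
Check: the diatonic triads of D♭ major are D♭ (I), E♭m (ii), Fm (iii), G♭ (IV), A♭ (V), B♭m (vi), Cdim (vii°) — D♭ is indeed I.

D♭ major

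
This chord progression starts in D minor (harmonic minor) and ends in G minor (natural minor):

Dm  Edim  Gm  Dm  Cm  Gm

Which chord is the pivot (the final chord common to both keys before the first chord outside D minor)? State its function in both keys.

Dm — i in D minor, v in G minor

Chords diatonic to D minor: Dm, Edim, Faug, Gm, A, Bb, C#dim.
Reading the progression, the first chord not in that set is Cm, so the modulation leaves D minor there.
The chord immediately before Cm is Dm, which is diatonic to both keys: i in D minor and v in G minor.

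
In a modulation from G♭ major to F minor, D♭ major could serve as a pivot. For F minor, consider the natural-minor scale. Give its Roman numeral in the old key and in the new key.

The scale of G♭ major is G♭ A♭ B♭ C♭ D♭ E♭ F; D♭ is degree 5, and the triad built there (D♭-F-A♭) is major, so it is V.
The scale of F minor (natural minor) is F G A♭ B♭ C D♭ E♭; D♭ is degree 6, and the triad built there (D♭-F-A♭) is major, so it is VI.

V in G♭ major; VI in F minor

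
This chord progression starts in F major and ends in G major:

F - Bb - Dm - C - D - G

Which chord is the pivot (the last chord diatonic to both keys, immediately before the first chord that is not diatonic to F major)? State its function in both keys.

Chords diatonic to F major: F, Gm, Am, Bb, C, Dm, Edim.
Reading the progression, the first chord not in that set is D, so the modulation leaves F major there.
The chord immediately before D is C, which is diatonic to both keys: V in F major and IV in G major.

C — V in F major, IV in G major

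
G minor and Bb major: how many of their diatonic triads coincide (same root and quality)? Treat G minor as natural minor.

Diatonic triads of G minor (natural minor): Gm (i), Adim (ii°), Bb (III), Cm (iv), Dm (v), Eb (VI), F (VII).
Diatonic triads of Bb major: Bb (I), Cm (ii), Dm (iii), Eb (IV), F (V), Gm (vi), Adim (vii°).
Matching root and quality in both lists: Gm, Adim, Bb, Cm, Dm, Eb, F.
That gives 7 common triads.

7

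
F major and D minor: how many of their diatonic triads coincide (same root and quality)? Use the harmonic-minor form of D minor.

Diatonic triads of F major: F major (I), G minor (ii), A minor (iii), Bb major (IV), C major (V), D minor (vi), E diminished (vii°).
Diatonic triads of D minor (harmonic minor): D minor (i), E diminished (ii°), F augmented (III+), G minor (iv), A major (V), Bb major (VI), C# diminished (vii°).
Matching root and quality in both lists: G minor, Bb major, D minor, E diminished.
That gives 4 common triads.

4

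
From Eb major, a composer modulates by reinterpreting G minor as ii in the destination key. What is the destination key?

The numeral ii denotes a minor triad on scale degree 2. With G on degree 2, the tonic of the new key is F.
Degree 2 carries a minor triad in major keys, so the destination is F major.
Check: the diatonic triads of F major are F (I), Gm (ii), Am (iii), Bb (IV), C (V), Dm (vi), Edim (vii°) — G minor is indeed ii.

F major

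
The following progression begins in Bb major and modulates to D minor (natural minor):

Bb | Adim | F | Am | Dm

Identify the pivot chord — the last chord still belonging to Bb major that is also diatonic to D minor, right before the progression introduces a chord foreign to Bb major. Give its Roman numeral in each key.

F — V in Bb major, III in D minor

Chords diatonic to Bb major: Bb, Cm, Dm, Eb, F, Gm, Adim.
Reading the progression, the first chord not in that set is Am, so the modulation leaves Bb major there.
The chord immediately before Am is F, which is diatonic to both keys: V in Bb major and III in D minor.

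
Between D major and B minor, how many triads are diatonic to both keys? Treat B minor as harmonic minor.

4

Diatonic triads of D major: D (I), Em (ii), F#m (iii), G (IV), A (V), Bm (vi), C#dim (vii°).
Diatonic triads of B minor (harmonic minor): Bm (i), C#dim (ii°), Daug (III+), Em (iv), F# (V), G (VI), A#dim (vii°).
Matching root and quality in both lists: Em, G, Bm, C#dim.
That gives 4 common triads.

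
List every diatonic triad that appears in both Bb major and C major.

Dm, F

Triads in Bb major: Bb (I), Cm (ii), Dm (iii), Eb (IV), F (V), Gm (vi), Adim (vii°).
Triads in C major: C (I), Dm (ii), Em (iii), F (IV), G (V), Am (vi), Bdim (vii°).
Shared triads with their functions: Dm (iii in Bb major, ii in C major); F (V in Bb major, IV in C major).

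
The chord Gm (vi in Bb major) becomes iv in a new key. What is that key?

D minor

The numeral iv denotes a minor triad on scale degree 4. With G on degree 4, the tonic of the new key is D.
Degree 4 carries a minor triad in minor keys, so the destination is D minor.
Check: the diatonic triads of D minor (natural minor) are Dm (i), Edim (ii°), F (III), Gm (iv), Am (v), Bb (VI), C (VII) — Gm is indeed iv.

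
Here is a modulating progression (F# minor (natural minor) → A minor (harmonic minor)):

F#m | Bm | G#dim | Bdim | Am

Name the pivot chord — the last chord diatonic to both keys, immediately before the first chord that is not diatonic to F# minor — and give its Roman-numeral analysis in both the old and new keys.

G#dim — ii° in F# minor, vii° in A minor

Chords diatonic to F# minor: F#m, G#dim, A, Bm, C#m, D, E.
Reading the progression, the first chord not in that set is Bdim, so the modulation leaves F# minor there.
The chord immediately before Bdim is G#dim, which is diatonic to both keys: ii° in F# minor and vii° in A minor.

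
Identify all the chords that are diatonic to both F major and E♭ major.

Triads in F major: F (I), Gm (ii), Am (iii), B♭ (IV), C (V), Dm (vi), Edim (vii°).
Triads in E♭ major: E♭ (I), Fm (ii), Gm (iii), A♭ (IV), B♭ (V), Cm (vi), Ddim (vii°).
Shared triads with their functions: Gm (ii in F major, iii in E♭ major); B♭ (IV in F major, V in E♭ major).

Gm, B♭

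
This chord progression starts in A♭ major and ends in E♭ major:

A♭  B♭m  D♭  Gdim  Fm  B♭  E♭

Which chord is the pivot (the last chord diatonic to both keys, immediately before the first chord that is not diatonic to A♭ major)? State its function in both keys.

Fm — vi in A♭ major, ii in E♭ major

Chords diatonic to A♭ major: A♭, B♭m, Cm, D♭, E♭, Fm, Gdim.
Reading the progression, the first chord not in that set is B♭, so the modulation leaves A♭ major there.
The chord immediately before B♭ is Fm, which is diatonic to both keys: vi in A♭ major and ii in E♭ major.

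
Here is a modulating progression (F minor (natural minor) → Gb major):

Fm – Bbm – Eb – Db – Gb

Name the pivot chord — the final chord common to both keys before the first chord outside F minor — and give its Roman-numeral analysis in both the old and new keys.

Chords diatonic to F minor: Fm, Gdim, Ab, Bbm, Cm, Db, Eb.
Reading the progression, the first chord not in that set is Gb, so the modulation leaves F minor there.
The chord immediately before Gb is Db, which is diatonic to both keys: VI in F minor and V in Gb major.

Db — VI in F minor, V in Gb major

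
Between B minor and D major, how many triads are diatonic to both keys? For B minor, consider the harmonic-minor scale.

4

Diatonic triads of B minor (harmonic minor): Bm (i), C#dim (ii°), Daug (III+), Em (iv), F# (V), G (VI), A#dim (vii°).
Diatonic triads of D major: D (I), Em (ii), F#m (iii), G (IV), A (V), Bm (vi), C#dim (vii°).
Matching root and quality in both lists: Bm, C#dim, Em, G.
That gives 4 common triads.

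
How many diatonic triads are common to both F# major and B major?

Diatonic triads of F# major: F# (I), G#m (ii), A#m (iii), B (IV), C# (V), D#m (vi), E#dim (vii°).
Diatonic triads of B major: B (I), C#m (ii), D#m (iii), E (IV), F# (V), G#m (vi), A#dim (vii°).
Matching root and quality in both lists: F#, G#m, B, D#m.
That gives 4 common triads.

4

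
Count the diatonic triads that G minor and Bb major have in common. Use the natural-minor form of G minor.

Diatonic triads of G minor (natural minor): G minor (i), A diminished (ii°), Bb major (III), C minor (iv), D minor (v), Eb major (VI), F major (VII).
Diatonic triads of Bb major: Bb major (I), C minor (ii), D minor (iii), Eb major (IV), F major (V), G minor (vi), A diminished (vii°).
Matching root and quality in both lists: G minor, A diminished, Bb major, C minor, D minor, Eb major, F major.
That gives 7 common triads.

7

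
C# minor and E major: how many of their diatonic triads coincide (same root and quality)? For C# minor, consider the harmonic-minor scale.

Diatonic triads of C# minor (harmonic minor): C#m (i), D#dim (ii°), Eaug (III+), F#m (iv), G# (V), A (VI), B#dim (vii°).
Diatonic triads of E major: E (I), F#m (ii), G#m (iii), A (IV), B (V), C#m (vi), D#dim (vii°).
Matching root and quality in both lists: C#m, D#dim, F#m, A.
That gives 4 common triads.

4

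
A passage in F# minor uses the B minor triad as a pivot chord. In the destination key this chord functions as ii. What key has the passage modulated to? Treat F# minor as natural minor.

The numeral ii denotes a minor triad on scale degree 2. With B on degree 2, the tonic of the new key is A.
Degree 2 carries a minor triad in major keys, so the destination is A major.
Check: the diatonic triads of A major are A (I), Bm (ii), C#m (iii), D (IV), E (V), F#m (vi), G#dim (vii°) — B minor is indeed ii.

A major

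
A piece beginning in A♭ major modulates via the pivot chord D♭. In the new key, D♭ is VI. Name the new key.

F minor

The numeral VI denotes a major triad on scale degree 6. With D♭ on degree 6, the tonic of the new key is F.
Degree 6 carries a major triad in minor keys, so the destination is F minor.
Check: the diatonic triads of F minor (natural minor) are Fm (i), Gdim (ii°), A♭ (III), B♭m (iv), Cm (v), D♭ (VI), E♭ (VII) — D♭ is indeed VI.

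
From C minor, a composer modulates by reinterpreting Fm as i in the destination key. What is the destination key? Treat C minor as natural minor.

The numeral i denotes a minor triad on scale degree 1. With F on degree 1, the tonic of the new key is F.
Degree 1 carries a minor triad in minor keys, so the destination is F minor.
Check: the diatonic triads of F minor (natural minor) are Fm (i), Gdim (ii°), Ab (III), Bbm (iv), Cm (v), Db (VI), Eb (VII) — Fm is indeed i.

F minor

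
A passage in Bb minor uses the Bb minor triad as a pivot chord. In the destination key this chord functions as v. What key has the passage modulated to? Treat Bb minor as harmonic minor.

Eb minor

The numeral v denotes a minor triad on scale degree 5. With Bb on degree 5, the tonic of the new key is Eb.
Degree 5 carries a minor triad in natural-minor keys, so the destination is Eb minor.
Check: the diatonic triads of Eb minor (natural minor) are Ebm (i), Fdim (ii°), Gb (III), Abm (iv), Bbm (v), Cb (VI), Db (VII) — Bb minor is indeed v.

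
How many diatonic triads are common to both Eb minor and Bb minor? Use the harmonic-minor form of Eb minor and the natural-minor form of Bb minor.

1

Diatonic triads of Eb minor (harmonic minor): Eb minor (i), F diminished (ii°), Gb augmented (III+), Ab minor (iv), Bb major (V), Cb major (VI), D diminished (vii°).
Diatonic triads of Bb minor (natural minor): Bb minor (i), C diminished (ii°), Db major (III), Eb minor (iv), F minor (v), Gb major (VI), Ab major (VII).
Matching root and quality in both lists: Eb minor.
That gives 1 common triad.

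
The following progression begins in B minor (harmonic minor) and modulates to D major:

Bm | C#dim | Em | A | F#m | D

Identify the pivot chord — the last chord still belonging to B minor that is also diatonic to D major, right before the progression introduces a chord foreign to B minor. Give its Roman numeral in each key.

Chords diatonic to B minor: Bm, C#dim, Daug, Em, F#, G, A#dim.
Reading the progression, the first chord not in that set is A, so the modulation leaves B minor there.
The chord immediately before A is Em, which is diatonic to both keys: iv in B minor and ii in D major.

Em — iv in B minor, ii in D major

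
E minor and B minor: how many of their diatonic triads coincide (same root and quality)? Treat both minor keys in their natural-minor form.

4

Diatonic triads of E minor (natural minor): E minor (i), F♯ diminished (ii°), G major (III), A minor (iv), B minor (v), C major (VI), D major (VII).
Diatonic triads of B minor (natural minor): B minor (i), C♯ diminished (ii°), D major (III), E minor (iv), F♯ minor (v), G major (VI), A major (VII).
Matching root and quality in both lists: E minor, G major, B minor, D major.
That gives 4 common triads.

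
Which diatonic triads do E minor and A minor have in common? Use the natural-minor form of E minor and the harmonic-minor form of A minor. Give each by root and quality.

Triads in E minor (natural minor): E minor (i), F# diminished (ii°), G major (III), A minor (iv), B minor (v), C major (VI), D major (VII).
Triads in A minor (harmonic minor): A minor (i), B diminished (ii°), C augmented (III+), D minor (iv), E major (V), F major (VI), G# diminished (vii°).
Shared triads with their functions: A minor (iv in E minor, i in A minor).

Am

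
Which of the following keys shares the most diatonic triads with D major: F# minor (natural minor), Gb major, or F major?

F# minor

Triads of D major: D major (I), E minor (ii), F# minor (iii), G major (IV), A major (V), B minor (vi), C# diminished (vii°).
F# minor (natural minor) shares 4: D, F#m, A, Bm.
Gb major shares 0: none.
F major shares 0: none.
The most common triads (4) are shared with F# minor.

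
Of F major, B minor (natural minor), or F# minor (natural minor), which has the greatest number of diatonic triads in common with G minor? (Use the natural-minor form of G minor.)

F major

Triads of G minor (natural minor): Gm (i), Adim (ii°), Bb (III), Cm (iv), Dm (v), Eb (VI), F (VII).
F major shares 4: Gm, Bb, Dm, F.
B minor (natural minor) shares 0: none.
F# minor (natural minor) shares 0: none.
The most common triads (4) are shared with F major.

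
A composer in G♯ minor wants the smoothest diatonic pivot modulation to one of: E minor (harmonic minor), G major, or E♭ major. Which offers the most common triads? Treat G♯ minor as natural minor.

Triads of G♯ minor (natural minor): G♯ minor (i), A♯ diminished (ii°), B major (III), C♯ minor (iv), D♯ minor (v), E major (VI), F♯ major (VII).
E minor (harmonic minor) shares 1: B.
G major shares 0: none.
E♭ major shares 0: none.
The most common triads (1) are shared with E minor.

E minor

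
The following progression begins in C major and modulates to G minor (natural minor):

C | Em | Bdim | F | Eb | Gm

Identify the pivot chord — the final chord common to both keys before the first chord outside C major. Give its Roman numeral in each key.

Chords diatonic to C major: C, Dm, Em, F, G, Am, Bdim.
Reading the progression, the first chord not in that set is Eb, so the modulation leaves C major there.
The chord immediately before Eb is F, which is diatonic to both keys: IV in C major and VII in G minor.

F — IV in C major, VII in G minor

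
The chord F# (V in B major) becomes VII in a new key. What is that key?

G# minor

The numeral VII denotes a major triad on scale degree 7. With F# on degree 7, the tonic of the new key is G#.
Degree 7 carries a major triad in natural-minor keys, so the destination is G# minor.
Check: the diatonic triads of G# minor (natural minor) are G#m (i), A#dim (ii°), B (III), C#m (iv), D#m (v), E (VI), F# (VII) — F# is indeed VII.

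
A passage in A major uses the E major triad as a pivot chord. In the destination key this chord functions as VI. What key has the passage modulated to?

The numeral VI denotes a major triad on scale degree 6. With E on degree 6, the tonic of the new key is G#.
Degree 6 carries a major triad in minor keys, so the destination is G# minor.
Check: the diatonic triads of G# minor (natural minor) are G#m (i), A#dim (ii°), B (III), C#m (iv), D#m (v), E (VI), F# (VII) — E major is indeed VI.

G# minor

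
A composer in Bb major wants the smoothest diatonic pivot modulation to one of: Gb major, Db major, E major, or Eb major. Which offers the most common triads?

Eb major

Triads of Bb major: Bb major (I), C minor (ii), D minor (iii), Eb major (IV), F major (V), G minor (vi), A diminished (vii°).
Gb major shares 0: none.
Db major shares 0: none.
E major shares 0: none.
Eb major shares 4: Bb, Cm, Eb, Gm.
The most common triads (4) are shared with Eb major.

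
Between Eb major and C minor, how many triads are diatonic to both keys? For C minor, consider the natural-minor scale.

7

Diatonic triads of Eb major: Eb (I), Fm (ii), Gm (iii), Ab (IV), Bb (V), Cm (vi), Ddim (vii°).
Diatonic triads of C minor (natural minor): Cm (i), Ddim (ii°), Eb (III), Fm (iv), Gm (v), Ab (VI), Bb (VII).
Matching root and quality in both lists: Eb, Fm, Gm, Ab, Bb, Cm, Ddim.
That gives 7 common triads.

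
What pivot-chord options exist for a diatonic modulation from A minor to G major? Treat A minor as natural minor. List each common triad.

Triads in A minor (natural minor): A minor (i), B diminished (ii°), C major (III), D minor (iv), E minor (v), F major (VI), G major (VII).
Triads in G major: G major (I), A minor (ii), B minor (iii), C major (IV), D major (V), E minor (vi), F♯ diminished (vii°).
Shared triads with their functions: A minor (i in A minor, ii in G major); C major (III in A minor, IV in G major); E minor (v in A minor, vi in G major); G major (VII in A minor, I in G major).

Am, C, Em, G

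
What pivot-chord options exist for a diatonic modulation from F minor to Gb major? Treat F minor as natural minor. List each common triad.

Triads in F minor (natural minor): F minor (i), G diminished (ii°), Ab major (III), Bb minor (iv), C minor (v), Db major (VI), Eb major (VII).
Triads in Gb major: Gb major (I), Ab minor (ii), Bb minor (iii), Cb major (IV), Db major (V), Eb minor (vi), F diminished (vii°).
Shared triads with their functions: Bb minor (iv in F minor, iii in Gb major); Db major (VI in F minor, V in Gb major).

Bbm, Db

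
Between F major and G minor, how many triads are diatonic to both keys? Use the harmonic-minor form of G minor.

1

Diatonic triads of F major: F (I), Gm (ii), Am (iii), Bb (IV), C (V), Dm (vi), Edim (vii°).
Diatonic triads of G minor (harmonic minor): Gm (i), Adim (ii°), Bbaug (III+), Cm (iv), D (V), Eb (VI), F#dim (vii°).
Matching root and quality in both lists: Gm.
That gives 1 common triad.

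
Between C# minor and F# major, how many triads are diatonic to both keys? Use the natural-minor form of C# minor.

Diatonic triads of C# minor (natural minor): C#m (i), D#dim (ii°), E (III), F#m (iv), G#m (v), A (VI), B (VII).
Diatonic triads of F# major: F# (I), G#m (ii), A#m (iii), B (IV), C# (V), D#m (vi), E#dim (vii°).
Matching root and quality in both lists: G#m, B.
That gives 2 common triads.

2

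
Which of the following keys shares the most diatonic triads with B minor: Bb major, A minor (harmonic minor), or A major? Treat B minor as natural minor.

A major

Triads of B minor (natural minor): B minor (i), C# diminished (ii°), D major (III), E minor (iv), F# minor (v), G major (VI), A major (VII).
Bb major shares 0: none.
A minor (harmonic minor) shares 0: none.
A major shares 4: Bm, D, F#m, A.
The most common triads (4) are shared with A major.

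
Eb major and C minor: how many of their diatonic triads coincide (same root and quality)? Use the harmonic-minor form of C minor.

4

Diatonic triads of Eb major: Eb major (I), F minor (ii), G minor (iii), Ab major (IV), Bb major (V), C minor (vi), D diminished (vii°).
Diatonic triads of C minor (harmonic minor): C minor (i), D diminished (ii°), Eb augmented (III+), F minor (iv), G major (V), Ab major (VI), B diminished (vii°).
Matching root and quality in both lists: F minor, Ab major, C minor, D diminished.
That gives 4 common triads.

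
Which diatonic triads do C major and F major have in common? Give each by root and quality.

C, Dm, F, Am

Triads in C major: C (I), Dm (ii), Em (iii), F (IV), G (V), Am (vi), Bdim (vii°).
Triads in F major: F (I), Gm (ii), Am (iii), Bb (IV), C (V), Dm (vi), Edim (vii°).
Shared triads with their functions: C (I in C major, V in F major); Dm (ii in C major, vi in F major); F (IV in C major, I in F major); Am (vi in C major, iii in F major).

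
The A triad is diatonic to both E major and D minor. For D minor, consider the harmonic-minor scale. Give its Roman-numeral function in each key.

IV in E major; V in D minor

The scale of E major is E F# G# A B C# D#; A is degree 4, and the triad built there (A-C#-E) is major, so it is IV.
The scale of D minor (harmonic minor) is D E F G A Bb C#; A is degree 5, and the triad built there (A-C#-E) is major, so it is V.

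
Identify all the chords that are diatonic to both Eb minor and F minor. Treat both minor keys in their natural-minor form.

Bbm, Db

Triads in Eb minor (natural minor): Ebm (i), Fdim (ii°), Gb (III), Abm (iv), Bbm (v), Cb (VI), Db (VII).
Triads in F minor (natural minor): Fm (i), Gdim (ii°), Ab (III), Bbm (iv), Cm (v), Db (VI), Eb (VII).
Shared triads with their functions: Bbm (v in Eb minor, iv in F minor); Db (VII in Eb minor, VI in F minor).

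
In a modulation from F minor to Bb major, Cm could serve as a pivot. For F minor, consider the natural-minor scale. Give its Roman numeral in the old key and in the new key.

The scale of F minor (natural minor) is F G Ab Bb C Db Eb; C is degree 5, and the triad built there (C-Eb-G) is minor, so it is v.
The scale of Bb major is Bb C D Eb F G A; C is degree 2, and the triad built there (C-Eb-G) is minor, so it is ii.

v in F minor; ii in Bb major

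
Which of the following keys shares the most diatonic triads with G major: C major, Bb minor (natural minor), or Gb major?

Triads of G major: G major (I), A minor (ii), B minor (iii), C major (IV), D major (V), E minor (vi), F# diminished (vii°).
C major shares 4: G, Am, C, Em.
Bb minor (natural minor) shares 0: none.
Gb major shares 0: none.
The most common triads (4) are shared with C major.

C major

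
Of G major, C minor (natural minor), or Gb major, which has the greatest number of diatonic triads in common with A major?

Triads of A major: A major (I), B minor (ii), C# minor (iii), D major (IV), E major (V), F# minor (vi), G# diminished (vii°).
G major shares 2: Bm, D.
C minor (natural minor) shares 0: none.
Gb major shares 0: none.
The most common triads (2) are shared with G major.

G major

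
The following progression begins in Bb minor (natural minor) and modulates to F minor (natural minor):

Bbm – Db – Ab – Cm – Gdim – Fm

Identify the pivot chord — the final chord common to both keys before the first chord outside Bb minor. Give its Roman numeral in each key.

Chords diatonic to Bb minor: Bbm, Cdim, Db, Ebm, Fm, Gb, Ab.
Reading the progression, the first chord not in that set is Cm, so the modulation leaves Bb minor there.
The chord immediately before Cm is Ab, which is diatonic to both keys: VII in Bb minor and III in F minor.

Ab — VII in Bb minor, III in F minor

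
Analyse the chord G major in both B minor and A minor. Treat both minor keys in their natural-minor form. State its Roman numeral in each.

The scale of B minor (natural minor) is B C# D E F# G A; G is degree 6, and the triad built there (G-B-D) is major, so it is VI.
The scale of A minor (natural minor) is A B C D E F G; G is degree 7, and the triad built there (G-B-D) is major, so it is VII.

VI in B minor; VII in A minor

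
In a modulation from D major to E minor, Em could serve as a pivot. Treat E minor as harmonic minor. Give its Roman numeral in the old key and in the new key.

The scale of D major is D E F# G A B C#; E is degree 2, and the triad built there (E-G-B) is minor, so it is ii.
The scale of E minor (harmonic minor) is E F# G A B C D#; E is degree 1, and the triad built there (E-G-B) is minor, so it is i.

ii in D major; i in E minor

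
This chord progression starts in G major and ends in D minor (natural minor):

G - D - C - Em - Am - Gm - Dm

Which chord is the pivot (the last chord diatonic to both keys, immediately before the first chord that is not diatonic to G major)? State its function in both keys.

Chords diatonic to G major: G, Am, Bm, C, D, Em, F♯dim.
Reading the progression, the first chord not in that set is Gm, so the modulation leaves G major there.
The chord immediately before Gm is Am, which is diatonic to both keys: ii in G major and v in D minor.

Am — ii in G major, v in D minor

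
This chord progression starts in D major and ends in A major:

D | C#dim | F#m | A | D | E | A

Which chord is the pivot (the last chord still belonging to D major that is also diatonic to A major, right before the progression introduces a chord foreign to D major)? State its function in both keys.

D — I in D major, IV in A major

Chords diatonic to D major: D, Em, F#m, G, A, Bm, C#dim.
Reading the progression, the first chord not in that set is E, so the modulation leaves D major there.
The chord immediately before E is D, which is diatonic to both keys: I in D major and IV in A major.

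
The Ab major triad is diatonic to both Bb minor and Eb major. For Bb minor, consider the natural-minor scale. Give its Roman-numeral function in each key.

VII in Bb minor; IV in Eb major

The scale of Bb minor (natural minor) is Bb C Db Eb F Gb Ab; Ab is degree 7, and the triad built there (Ab-C-Eb) is major, so it is VII.
The scale of Eb major is Eb F G Ab Bb C D; Ab is degree 4, and the triad built there (Ab-C-Eb) is major, so it is IV.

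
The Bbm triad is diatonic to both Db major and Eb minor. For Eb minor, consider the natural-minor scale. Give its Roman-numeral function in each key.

vi in Db major; v in Eb minor

The scale of Db major is Db Eb F Gb Ab Bb C; Bb is degree 6, and the triad built there (Bb-Db-F) is minor, so it is vi.
The scale of Eb minor (natural minor) is Eb F Gb Ab Bb Cb Db; Bb is degree 5, and the triad built there (Bb-Db-F) is minor, so it is v.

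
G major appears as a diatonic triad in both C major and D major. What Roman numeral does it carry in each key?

V in C major; IV in D major

The scale of C major is C D E F G A B; G is degree 5, and the triad built there (G-B-D) is major, so it is V.
The scale of D major is D E F# G A B C#; G is degree 4, and the triad built there (G-B-D) is major, so it is IV.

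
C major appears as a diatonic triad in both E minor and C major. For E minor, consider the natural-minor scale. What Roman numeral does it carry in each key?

The scale of E minor (natural minor) is E F# G A B C D; C is degree 6, and the triad built there (C-E-G) is major, so it is VI.
The scale of C major is C D E F G A B; C is degree 1, and the triad built there (C-E-G) is major, so it is I.

VI in E minor; I in C major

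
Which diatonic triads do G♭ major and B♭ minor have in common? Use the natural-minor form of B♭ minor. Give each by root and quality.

G♭, B♭m, D♭, E♭m

Triads in G♭ major: G♭ (I), A♭m (ii), B♭m (iii), C♭ (IV), D♭ (V), E♭m (vi), Fdim (vii°).
Triads in B♭ minor (natural minor): B♭m (i), Cdim (ii°), D♭ (III), E♭m (iv), Fm (v), G♭ (VI), A♭ (VII).
Shared triads with their functions: G♭ (I in G♭ major, VI in B♭ minor); B♭m (iii in G♭ major, i in B♭ minor); D♭ (V in G♭ major, III in B♭ minor); E♭m (vi in G♭ major, iv in B♭ minor).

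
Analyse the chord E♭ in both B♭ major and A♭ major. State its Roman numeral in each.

The scale of B♭ major is B♭ C D E♭ F G A; E♭ is degree 4, and the triad built there (E♭-G-B♭) is major, so it is IV.
The scale of A♭ major is A♭ B♭ C D♭ E♭ F G; E♭ is degree 5, and the triad built there (E♭-G-B♭) is major, so it is V.

IV in B♭ major; V in A♭ major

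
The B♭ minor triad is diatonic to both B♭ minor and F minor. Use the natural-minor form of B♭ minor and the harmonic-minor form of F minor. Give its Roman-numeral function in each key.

i in B♭ minor; iv in F minor

The scale of B♭ minor (natural minor) is B♭ C D♭ E♭ F G♭ A♭; B♭ is degree 1, and the triad built there (B♭-D♭-F) is minor, so it is i.
The scale of F minor (harmonic minor) is F G A♭ B♭ C D♭ E; B♭ is degree 4, and the triad built there (B♭-D♭-F) is minor, so it is iv.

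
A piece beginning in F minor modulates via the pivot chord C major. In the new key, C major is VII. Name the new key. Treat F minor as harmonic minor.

The numeral VII denotes a major triad on scale degree 7. With C on degree 7, the tonic of the new key is D.
Degree 7 carries a major triad in natural-minor keys, so the destination is D minor.
Check: the diatonic triads of D minor (natural minor) are Dm (i), Edim (ii°), F (III), Gm (iv), Am (v), Bb (VI), C (VII) — C major is indeed VII.

D minor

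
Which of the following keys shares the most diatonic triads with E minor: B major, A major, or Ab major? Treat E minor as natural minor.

A major

Triads of E minor (natural minor): Em (i), F#dim (ii°), G (III), Am (iv), Bm (v), C (VI), D (VII).
B major shares 0: none.
A major shares 2: Bm, D.
Ab major shares 0: none.
The most common triads (2) are shared with A major.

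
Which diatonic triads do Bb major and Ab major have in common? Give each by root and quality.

Triads in Bb major: Bb (I), Cm (ii), Dm (iii), Eb (IV), F (V), Gm (vi), Adim (vii°).
Triads in Ab major: Ab (I), Bbm (ii), Cm (iii), Db (IV), Eb (V), Fm (vi), Gdim (vii°).
Shared triads with their functions: Cm (ii in Bb major, iii in Ab major); Eb (IV in Bb major, V in Ab major).

Cm, Eb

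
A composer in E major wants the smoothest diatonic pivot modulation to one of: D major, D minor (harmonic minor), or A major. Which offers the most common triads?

Triads of E major: E (I), F♯m (ii), G♯m (iii), A (IV), B (V), C♯m (vi), D♯dim (vii°).
D major shares 2: F♯m, A.
D minor (harmonic minor) shares 1: A.
A major shares 4: E, F♯m, A, C♯m.
The most common triads (4) are shared with A major.

A major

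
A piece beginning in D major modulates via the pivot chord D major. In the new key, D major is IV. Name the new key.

A major

The numeral IV denotes a major triad on scale degree 4. With D on degree 4, the tonic of the new key is A.
Degree 4 carries a major triad in major keys, so the destination is A major.
Check: the diatonic triads of A major are A (I), Bm (ii), C#m (iii), D (IV), E (V), F#m (vi), G#dim (vii°) — D major is indeed IV.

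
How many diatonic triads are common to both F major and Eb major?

2

Diatonic triads of F major: F major (I), G minor (ii), A minor (iii), Bb major (IV), C major (V), D minor (vi), E diminished (vii°).
Diatonic triads of Eb major: Eb major (I), F minor (ii), G minor (iii), Ab major (IV), Bb major (V), C minor (vi), D diminished (vii°).
Matching root and quality in both lists: G minor, Bb major.
That gives 2 common triads.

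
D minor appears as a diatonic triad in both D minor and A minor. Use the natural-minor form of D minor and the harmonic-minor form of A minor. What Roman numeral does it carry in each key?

The scale of D minor (natural minor) is D E F G A Bb C; D is degree 1, and the triad built there (D-F-A) is minor, so it is i.
The scale of A minor (harmonic minor) is A B C D E F G#; D is degree 4, and the triad built there (D-F-A) is minor, so it is iv.

i in D minor; iv in A minor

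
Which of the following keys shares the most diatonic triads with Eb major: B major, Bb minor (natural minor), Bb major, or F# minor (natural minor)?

Triads of Eb major: Eb (I), Fm (ii), Gm (iii), Ab (IV), Bb (V), Cm (vi), Ddim (vii°).
B major shares 0: none.
Bb minor (natural minor) shares 2: Fm, Ab.
Bb major shares 4: Eb, Gm, Bb, Cm.
F# minor (natural minor) shares 0: none.
The most common triads (4) are shared with Bb major.

Bb major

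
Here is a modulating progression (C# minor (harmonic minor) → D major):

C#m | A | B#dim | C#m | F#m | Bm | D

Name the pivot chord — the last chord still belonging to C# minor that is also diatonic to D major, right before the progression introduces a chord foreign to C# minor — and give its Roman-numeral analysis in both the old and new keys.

F#m — iv in C# minor, iii in D major

Chords diatonic to C# minor: C#m, D#dim, Eaug, F#m, G#, A, B#dim.
Reading the progression, the first chord not in that set is Bm, so the modulation leaves C# minor there.
The chord immediately before Bm is F#m, which is diatonic to both keys: iv in C# minor and iii in D major.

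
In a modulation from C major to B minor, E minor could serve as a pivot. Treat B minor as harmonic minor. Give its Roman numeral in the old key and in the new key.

The scale of C major is C D E F G A B; E is degree 3, and the triad built there (E-G-B) is minor, so it is iii.
The scale of B minor (harmonic minor) is B C# D E F# G A#; E is degree 4, and the triad built there (E-G-B) is minor, so it is iv.

iii in C major; iv in B minor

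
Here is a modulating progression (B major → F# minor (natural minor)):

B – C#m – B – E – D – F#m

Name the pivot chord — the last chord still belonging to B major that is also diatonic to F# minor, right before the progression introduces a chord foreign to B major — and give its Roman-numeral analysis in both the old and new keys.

E — IV in B major, VII in F# minor

Chords diatonic to B major: B, C#m, D#m, E, F#, G#m, A#dim.
Reading the progression, the first chord not in that set is D, so the modulation leaves B major there.
The chord immediately before D is E, which is diatonic to both keys: IV in B major and VII in F# minor.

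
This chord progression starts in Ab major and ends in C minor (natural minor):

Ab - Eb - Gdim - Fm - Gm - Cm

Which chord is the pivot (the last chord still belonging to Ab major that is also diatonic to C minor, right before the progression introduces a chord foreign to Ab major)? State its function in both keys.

Chords diatonic to Ab major: Ab, Bbm, Cm, Db, Eb, Fm, Gdim.
Reading the progression, the first chord not in that set is Gm, so the modulation leaves Ab major there.
The chord immediately before Gm is Fm, which is diatonic to both keys: vi in Ab major and iv in C minor.

Fm — vi in Ab major, iv in C minor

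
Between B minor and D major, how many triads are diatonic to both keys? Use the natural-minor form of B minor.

7

Diatonic triads of B minor (natural minor): Bm (i), C#dim (ii°), D (III), Em (iv), F#m (v), G (VI), A (VII).
Diatonic triads of D major: D (I), Em (ii), F#m (iii), G (IV), A (V), Bm (vi), C#dim (vii°).
Matching root and quality in both lists: Bm, C#dim, D, Em, F#m, G, A.
That gives 7 common triads.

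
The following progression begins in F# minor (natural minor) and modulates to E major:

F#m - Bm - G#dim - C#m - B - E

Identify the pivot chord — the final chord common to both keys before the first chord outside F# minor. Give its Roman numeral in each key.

Chords diatonic to F# minor: F#m, G#dim, A, Bm, C#m, D, E.
Reading the progression, the first chord not in that set is B, so the modulation leaves F# minor there.
The chord immediately before B is C#m, which is diatonic to both keys: v in F# minor and vi in E major.

C#m — v in F# minor, vi in E major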